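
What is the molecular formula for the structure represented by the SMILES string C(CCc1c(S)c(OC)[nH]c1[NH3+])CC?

C10H19N2OS+

Heavy atoms from the SMILES: 10 C, 2 N, 1 O, 1 S.
Implicit hydrogens by atom environment:
  4 × C: 2 H each → 8
  4 × C (aromatic): no H
  2 × C: 3 H each → 6
  1 × N (charge +1): 3 H
  1 × N (aromatic): 1 H
  1 × O: no H
  1 × S: 1 H
  Total hydrogens = 19.
Net charge +1.
Molecular formula: C10H19N2OS+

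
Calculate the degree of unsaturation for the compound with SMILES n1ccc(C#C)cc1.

Molecular formula from the SMILES: C7H5N.
DoU = (2C + 2 + N − H − X)/2 = (2·7 + 2 + 1 − 5 − 0)/2 = 12/2 = 6.
(Structurally: 1 ring(s) + 5 π bond(s) = 6.)

6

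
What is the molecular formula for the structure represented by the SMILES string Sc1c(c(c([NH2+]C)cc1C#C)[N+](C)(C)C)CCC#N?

Heavy atoms from the SMILES: 15 C, 3 N, 1 S.
Implicit hydrogens by atom environment:
  5 × C (aromatic): no H
  4 × C: 3 H each → 12
  2 × C: 2 H each → 4
  2 × C: no H
  1 × C (aromatic): 1 H
  1 × C: 1 H
  1 × N (charge +1): 2 H
  1 × N (charge +1): no H
  1 × N: no H
  1 × S: 1 H
  Total hydrogens = 21.
Net charge +2.
Molecular formula: [C15H21N3S]2+

[C15H21N3S]2+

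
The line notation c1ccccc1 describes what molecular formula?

Heavy atoms from the SMILES: 6 C.
Implicit hydrogens by atom environment:
  6 × C (aromatic): 1 H each → 6
  Total hydrogens = 6.
Molecular formula: C6H6

C6H6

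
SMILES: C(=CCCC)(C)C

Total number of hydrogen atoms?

Hydrogens are implicit in SMILES; fill each atom to its normal valence:
  3 × C: 3 H each → 9
  2 × C: 2 H each → 4
  1 × C: 1 H
  1 × C: no H
  Total hydrogens = 14.

14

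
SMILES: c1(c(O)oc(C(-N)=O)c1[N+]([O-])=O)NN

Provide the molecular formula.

C5H6N4O5

Heavy atoms from the SMILES: 5 C, 4 N, 5 O.
Implicit hydrogens by atom environment:
  4 × C (aromatic): no H
  2 × N: 2 H each → 4
  2 × O: no H
  1 × C: no H
  1 × N: 1 H
  1 × N (charge +1): no H
  1 × O: 1 H
  1 × O (aromatic): no H
  1 × O (charge -1): no H
  Total hydrogens = 6.
Molecular formula: C5H6N4O5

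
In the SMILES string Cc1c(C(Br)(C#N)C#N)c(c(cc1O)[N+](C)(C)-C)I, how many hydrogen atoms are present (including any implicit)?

Hydrogens are implicit in SMILES; fill each atom to its normal valence:
  5 × C (aromatic): no H
  4 × C: 3 H each → 12
  3 × C: no H
  2 × N: no H
  1 × Br: no H
  1 × C (aromatic): 1 H
  1 × I: no H
  1 × N (charge +1): no H
  1 × O: 1 H
  Total hydrogens = 14.

14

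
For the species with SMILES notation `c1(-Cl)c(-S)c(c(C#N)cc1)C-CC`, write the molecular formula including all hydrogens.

Heavy atoms from the SMILES: 10 C, 1 Cl, 1 N, 1 S.
Implicit hydrogens by atom environment:
  4 × C (aromatic): no H
  2 × C: 2 H each → 4
  2 × C (aromatic): 1 H each → 2
  1 × C: 3 H
  1 × C: no H
  1 × Cl: no H
  1 × N: no H
  1 × S: 1 H
  Total hydrogens = 10.
Molecular formula: C10H10ClNS

C10H10ClNS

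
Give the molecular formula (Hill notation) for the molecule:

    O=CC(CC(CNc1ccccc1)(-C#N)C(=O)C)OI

Heavy atoms from the SMILES: 14 C, 1 I, 2 N, 3 O.
Implicit hydrogens by atom environment:
  5 × C (aromatic): 1 H each → 5
  3 × C: no H
  3 × O: no H
  2 × C: 2 H each → 4
  2 × C: 1 H each → 2
  1 × C: 3 H
  1 × C (aromatic): no H
  1 × I: no H
  1 × N: 1 H
  1 × N: no H
  Total hydrogens = 15.
Molecular formula: C14H15IN2O3

C14H15IN2O3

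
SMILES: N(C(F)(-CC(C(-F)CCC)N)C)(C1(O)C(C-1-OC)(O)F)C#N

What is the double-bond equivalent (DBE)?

Molecular formula from the SMILES: C13H22F3N3O3.
DoU = (2C + 2 + N − H − X)/2 = (2·13 + 2 + 3 − 22 − 3)/2 = 6/2 = 3.
(Structurally: 1 ring(s) + 2 π bond(s) = 3.)

3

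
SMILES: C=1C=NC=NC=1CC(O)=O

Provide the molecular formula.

C6H6N2O2

Heavy atoms from the SMILES: 6 C, 2 N, 2 O.
Implicit hydrogens by atom environment:
  3 × C (aromatic): 1 H each → 3
  2 × N (aromatic): no H
  1 × C: 2 H
  1 × C (aromatic): no H
  1 × C: no H
  1 × O: 1 H
  1 × O: no H
  Total hydrogens = 6.
Molecular formula: C6H6N2O2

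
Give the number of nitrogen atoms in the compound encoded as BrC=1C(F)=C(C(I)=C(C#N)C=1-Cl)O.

The symbol for nitrogen appears 1 time in the SMILES.

1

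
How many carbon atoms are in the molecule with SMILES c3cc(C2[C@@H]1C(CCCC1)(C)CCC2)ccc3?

17

The symbol for carbon appears 17 times in the SMILES. Lowercase c denotes aromatic carbon and counts toward C.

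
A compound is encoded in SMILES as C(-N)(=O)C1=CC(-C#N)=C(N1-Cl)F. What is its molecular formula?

Heavy atoms from the SMILES: 6 C, 1 Cl, 1 F, 3 N, 1 O.
Implicit hydrogens by atom environment:
  3 × C (aromatic): no H
  2 × C: no H
  1 × C (aromatic): 1 H
  1 × Cl: no H
  1 × F: no H
  1 × N: 2 H
  1 × N (aromatic): no H
  1 × N: no H
  1 × O: no H
  Total hydrogens = 3.
Molecular formula: C6H3ClFN3O

C6H3ClFN3O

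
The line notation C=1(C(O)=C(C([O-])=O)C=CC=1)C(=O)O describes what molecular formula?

C8H5O5-

Heavy atoms from the SMILES: 8 C, 5 O.
Implicit hydrogens by atom environment:
  3 × C (aromatic): 1 H each → 3
  3 × C (aromatic): no H
  2 × C: no H
  2 × O: 1 H each → 2
  2 × O: no H
  1 × O (charge -1): no H
  Total hydrogens = 5.
Net charge -1.
Molecular formula: C8H5O5-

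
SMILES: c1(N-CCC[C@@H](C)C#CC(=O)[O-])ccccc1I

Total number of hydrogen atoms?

Hydrogens are implicit in SMILES; fill each atom to its normal valence:
  4 × C (aromatic): 1 H each → 4
  3 × C: 2 H each → 6
  3 × C: no H
  2 × C (aromatic): no H
  1 × C: 3 H
  1 × C: 1 H
  1 × I: no H
  1 × N: 1 H
  1 × O: no H
  1 × O (charge -1): no H
  Total hydrogens = 15.

15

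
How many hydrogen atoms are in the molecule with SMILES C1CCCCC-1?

Hydrogens are implicit in SMILES; fill each atom to its normal valence:
  6 × C: 2 H each → 12
  Total hydrogens = 12.

12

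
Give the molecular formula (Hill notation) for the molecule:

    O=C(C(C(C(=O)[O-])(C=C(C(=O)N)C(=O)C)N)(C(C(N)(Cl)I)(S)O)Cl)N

C11H14Cl2IN4O6S-

Heavy atoms from the SMILES: 11 C, 2 Cl, 1 I, 4 N, 6 O, 1 S.
Implicit hydrogens by atom environment:
  9 × C: no H
  4 × N: 2 H each → 8
  4 × O: no H
  2 × Cl: no H
  1 × C: 3 H
  1 × C: 1 H
  1 × I: no H
  1 × O: 1 H
  1 × O (charge -1): no H
  1 × S: 1 H
  Total hydrogens = 14.
Net charge -1.
Molecular formula: C11H14Cl2IN4O6S-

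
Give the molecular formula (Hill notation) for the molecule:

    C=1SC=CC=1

Heavy atoms from the SMILES: 4 C, 1 S.
Implicit hydrogens by atom environment:
  4 × C (aromatic): 1 H each → 4
  1 × S (aromatic): no H
  Total hydrogens = 4.
Molecular formula: C4H4S

C4H4S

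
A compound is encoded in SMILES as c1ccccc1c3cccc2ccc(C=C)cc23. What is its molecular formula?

Heavy atoms from the SMILES: 18 C.
Implicit hydrogens by atom environment:
  11 × C (aromatic): 1 H each → 11
  5 × C (aromatic): no H
  1 × C: 2 H
  1 × C: 1 H
  Total hydrogens = 14.
Molecular formula: C18H14

C18H14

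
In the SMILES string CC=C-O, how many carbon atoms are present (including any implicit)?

The symbol for carbon appears 3 times in the SMILES.

3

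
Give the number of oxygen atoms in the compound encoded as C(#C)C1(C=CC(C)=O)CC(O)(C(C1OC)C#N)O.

The symbol for oxygen appears 4 times in the SMILES.

4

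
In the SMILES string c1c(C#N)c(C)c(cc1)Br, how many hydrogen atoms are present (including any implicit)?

Hydrogens are implicit in SMILES; fill each atom to its normal valence:
  3 × C (aromatic): 1 H each → 3
  3 × C (aromatic): no H
  1 × Br: no H
  1 × C: 3 H
  1 × C: no H
  1 × N: no H
  Total hydrogens = 6.

6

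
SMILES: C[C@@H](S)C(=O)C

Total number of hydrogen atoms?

8

Hydrogens are implicit in SMILES; fill each atom to its normal valence:
  2 × C: 3 H each → 6
  1 × C: 1 H
  1 × C: no H
  1 × O: no H
  1 × S: 1 H
  Total hydrogens = 8.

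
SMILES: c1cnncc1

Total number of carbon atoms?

4

The symbol for carbon appears 4 times in the SMILES. Lowercase c denotes aromatic carbon and counts toward C.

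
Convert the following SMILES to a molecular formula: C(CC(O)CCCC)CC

Heavy atoms from the SMILES: 9 C, 1 O.
Implicit hydrogens by atom environment:
  6 × C: 2 H each → 12
  2 × C: 3 H each → 6
  1 × C: 1 H
  1 × O: 1 H
  Total hydrogens = 20.
Molecular formula: C9H20O

C9H20O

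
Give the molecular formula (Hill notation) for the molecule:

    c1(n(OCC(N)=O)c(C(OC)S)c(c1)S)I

Heavy atoms from the SMILES: 8 C, 1 I, 2 N, 3 O, 2 S.
Implicit hydrogens by atom environment:
  3 × C (aromatic): no H
  3 × O: no H
  2 × S: 1 H each → 2
  1 × C: 3 H
  1 × C: 2 H
  1 × C (aromatic): 1 H
  1 × C: 1 H
  1 × C: no H
  1 × I: no H
  1 × N: 2 H
  1 × N (aromatic): no H
  Total hydrogens = 11.
Molecular formula: C8H11IN2O3S2

C8H11IN2O3S2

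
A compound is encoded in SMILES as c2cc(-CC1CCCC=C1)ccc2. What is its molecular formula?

Heavy atoms from the SMILES: 13 C.
Implicit hydrogens by atom environment:
  5 × C (aromatic): 1 H each → 5
  4 × C: 2 H each → 8
  3 × C: 1 H each → 3
  1 × C (aromatic): no H
  Total hydrogens = 16.
Molecular formula: C13H16

C13H16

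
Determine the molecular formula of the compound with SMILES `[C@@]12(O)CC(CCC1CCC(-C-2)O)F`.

C10H17FO2

Heavy atoms from the SMILES: 10 C, 1 F, 2 O.
Implicit hydrogens by atom environment:
  6 × C: 2 H each → 12
  3 × C: 1 H each → 3
  2 × O: 1 H each → 2
  1 × C: no H
  1 × F: no H
  Total hydrogens = 17.
Molecular formula: C10H17FO2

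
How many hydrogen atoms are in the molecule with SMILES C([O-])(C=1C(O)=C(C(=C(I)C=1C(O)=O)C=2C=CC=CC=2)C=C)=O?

Hydrogens are implicit in SMILES; fill each atom to its normal valence:
  7 × C (aromatic): no H
  5 × C (aromatic): 1 H each → 5
  2 × C: no H
  2 × O: 1 H each → 2
  2 × O: no H
  1 × C: 2 H
  1 × C: 1 H
  1 × I: no H
  1 × O (charge -1): no H
  Total hydrogens = 10.

10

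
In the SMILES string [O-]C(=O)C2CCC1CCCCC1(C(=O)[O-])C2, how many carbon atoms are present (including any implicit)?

12

The symbol for carbon appears 12 times in the SMILES.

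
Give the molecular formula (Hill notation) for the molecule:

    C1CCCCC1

C6H12

Heavy atoms from the SMILES: 6 C.
Implicit hydrogens by atom environment:
  6 × C: 2 H each → 12
  Total hydrogens = 12.
Molecular formula: C6H12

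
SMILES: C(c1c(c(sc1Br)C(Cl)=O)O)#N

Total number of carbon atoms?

6

The symbol for carbon appears 6 times in the SMILES. Lowercase c denotes aromatic carbon and counts toward C.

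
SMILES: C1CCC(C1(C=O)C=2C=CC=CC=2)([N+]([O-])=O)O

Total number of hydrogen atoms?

13

Hydrogens are implicit in SMILES; fill each atom to its normal valence:
  5 × C (aromatic): 1 H each → 5
  3 × C: 2 H each → 6
  2 × C: no H
  2 × O: no H
  1 × C: 1 H
  1 × C (aromatic): no H
  1 × N (charge +1): no H
  1 × O: 1 H
  1 × O (charge -1): no H
  Total hydrogens = 13.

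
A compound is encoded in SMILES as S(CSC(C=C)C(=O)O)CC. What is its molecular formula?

C7H12O2S2

Heavy atoms from the SMILES: 7 C, 2 O, 2 S.
Implicit hydrogens by atom environment:
  3 × C: 2 H each → 6
  2 × C: 1 H each → 2
  2 × S: no H
  1 × C: 3 H
  1 × C: no H
  1 × O: 1 H
  1 × O: no H
  Total hydrogens = 12.
Molecular formula: C7H12O2S2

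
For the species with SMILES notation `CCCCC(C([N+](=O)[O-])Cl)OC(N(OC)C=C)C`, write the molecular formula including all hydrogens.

C11H21ClN2O4

Heavy atoms from the SMILES: 11 C, 1 Cl, 2 N, 4 O.
Implicit hydrogens by atom environment:
  4 × C: 2 H each → 8
  4 × C: 1 H each → 4
  3 × C: 3 H each → 9
  3 × O: no H
  1 × Cl: no H
  1 × N: no H
  1 × N (charge +1): no H
  1 × O (charge -1): no H
  Total hydrogens = 21.
Molecular formula: C11H21ClN2O4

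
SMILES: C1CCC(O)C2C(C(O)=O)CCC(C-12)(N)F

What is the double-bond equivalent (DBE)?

3

Molecular formula from the SMILES: C11H18FNO3.
DoU = (2C + 2 + N − H − X)/2 = (2·11 + 2 + 1 − 18 − 1)/2 = 6/2 = 3.
(Structurally: 2 ring(s) + 1 π bond(s) = 3.)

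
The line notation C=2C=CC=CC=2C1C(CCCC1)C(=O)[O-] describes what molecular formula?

Heavy atoms from the SMILES: 13 C, 2 O.
Implicit hydrogens by atom environment:
  5 × C (aromatic): 1 H each → 5
  4 × C: 2 H each → 8
  2 × C: 1 H each → 2
  1 × C: no H
  1 × C (aromatic): no H
  1 × O: no H
  1 × O (charge -1): no H
  Total hydrogens = 15.
Net charge -1.
Molecular formula: C13H15O2-

C13H15O2-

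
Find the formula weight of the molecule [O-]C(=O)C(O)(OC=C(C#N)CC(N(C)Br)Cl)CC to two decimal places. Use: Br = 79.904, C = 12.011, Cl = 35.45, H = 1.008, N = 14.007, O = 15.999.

340.58

Molecular formula: C10H13BrClN2O4-.
M = 1×79.904 + 10×12.011 + 1×35.45 + 13×1.008 + 2×14.007 + 4×15.999 = 340.58 g/mol.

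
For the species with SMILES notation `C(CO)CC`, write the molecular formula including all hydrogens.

Heavy atoms from the SMILES: 4 C, 1 O.
Implicit hydrogens by atom environment:
  3 × C: 2 H each → 6
  1 × C: 3 H
  1 × O: 1 H
  Total hydrogens = 10.
Molecular formula: C4H10O

C4H10O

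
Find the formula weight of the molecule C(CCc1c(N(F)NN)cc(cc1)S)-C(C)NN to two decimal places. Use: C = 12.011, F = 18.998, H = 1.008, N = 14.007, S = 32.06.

273.37

Molecular formula: C11H20FN5S.
M = 11×12.011 + 1×18.998 + 20×1.008 + 5×14.007 + 1×32.06 = 273.37 g/mol.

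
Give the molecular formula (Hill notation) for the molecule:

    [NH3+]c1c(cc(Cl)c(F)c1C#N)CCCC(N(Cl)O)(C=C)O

Heavy atoms from the SMILES: 13 C, 2 Cl, 1 F, 3 N, 2 O.
Implicit hydrogens by atom environment:
  5 × C (aromatic): no H
  4 × C: 2 H each → 8
  2 × C: no H
  2 × Cl: no H
  2 × N: no H
  2 × O: 1 H each → 2
  1 × C (aromatic): 1 H
  1 × C: 1 H
  1 × F: no H
  1 × N (charge +1): 3 H
  Total hydrogens = 15.
Net charge +1.
Molecular formula: C13H15Cl2FN3O2+

C13H15Cl2FN3O2+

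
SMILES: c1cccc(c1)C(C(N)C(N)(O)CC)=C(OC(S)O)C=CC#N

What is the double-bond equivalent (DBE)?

Molecular formula from the SMILES: C16H21N3O3S.
DoU = (2C + 2 + N − H − X)/2 = (2·16 + 2 + 3 − 21 − 0)/2 = 16/2 = 8.
(Structurally: 1 ring(s) + 7 π bond(s) = 8.)

8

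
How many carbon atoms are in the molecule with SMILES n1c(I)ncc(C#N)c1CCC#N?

8

The symbol for carbon appears 8 times in the SMILES. Lowercase c denotes aromatic carbon and counts toward C.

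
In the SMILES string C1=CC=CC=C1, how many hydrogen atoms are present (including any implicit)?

Hydrogens are implicit in SMILES; fill each atom to its normal valence:
  6 × C (aromatic): 1 H each → 6
  Total hydrogens = 6.

6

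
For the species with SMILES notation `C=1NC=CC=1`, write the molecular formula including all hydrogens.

C4H5N

Heavy atoms from the SMILES: 4 C, 1 N.
Implicit hydrogens by atom environment:
  4 × C (aromatic): 1 H each → 4
  1 × N (aromatic): 1 H
  Total hydrogens = 5.
Molecular formula: C4H5N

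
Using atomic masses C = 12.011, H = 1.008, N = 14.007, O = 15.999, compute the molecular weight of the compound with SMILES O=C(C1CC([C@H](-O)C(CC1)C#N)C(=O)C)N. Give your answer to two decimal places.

224.26

Molecular formula: C11H16N2O3.
M = 11×12.011 + 16×1.008 + 2×14.007 + 3×15.999 = 224.26 g/mol.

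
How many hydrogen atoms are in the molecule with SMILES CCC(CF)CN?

12

Hydrogens are implicit in SMILES; fill each atom to its normal valence:
  3 × C: 2 H each → 6
  1 × C: 3 H
  1 × C: 1 H
  1 × F: no H
  1 × N: 2 H
  Total hydrogens = 12.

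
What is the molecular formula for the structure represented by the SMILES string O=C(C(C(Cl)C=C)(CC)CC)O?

Heavy atoms from the SMILES: 9 C, 1 Cl, 2 O.
Implicit hydrogens by atom environment:
  3 × C: 2 H each → 6
  2 × C: 3 H each → 6
  2 × C: 1 H each → 2
  2 × C: no H
  1 × Cl: no H
  1 × O: 1 H
  1 × O: no H
  Total hydrogens = 15.
Molecular formula: C9H15ClO2

C9H15ClO2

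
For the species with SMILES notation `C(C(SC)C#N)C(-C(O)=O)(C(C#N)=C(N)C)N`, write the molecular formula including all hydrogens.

C10H14N4O2S

Heavy atoms from the SMILES: 10 C, 4 N, 2 O, 1 S.
Implicit hydrogens by atom environment:
  6 × C: no H
  2 × C: 3 H each → 6
  2 × N: 2 H each → 4
  2 × N: no H
  1 × C: 2 H
  1 × C: 1 H
  1 × O: 1 H
  1 × O: no H
  1 × S: no H
  Total hydrogens = 14.
Molecular formula: C10H14N4O2S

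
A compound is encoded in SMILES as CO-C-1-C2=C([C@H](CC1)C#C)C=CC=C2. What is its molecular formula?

C13H14O

Heavy atoms from the SMILES: 13 C, 1 O.
Implicit hydrogens by atom environment:
  4 × C (aromatic): 1 H each → 4
  3 × C: 1 H each → 3
  2 × C: 2 H each → 4
  2 × C (aromatic): no H
  1 × C: 3 H
  1 × C: no H
  1 × O: no H
  Total hydrogens = 14.
Molecular formula: C13H14O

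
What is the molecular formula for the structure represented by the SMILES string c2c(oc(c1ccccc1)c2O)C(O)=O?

Heavy atoms from the SMILES: 11 C, 4 O.
Implicit hydrogens by atom environment:
  6 × C (aromatic): 1 H each → 6
  4 × C (aromatic): no H
  2 × O: 1 H each → 2
  1 × C: no H
  1 × O (aromatic): no H
  1 × O: no H
  Total hydrogens = 8.
Molecular formula: C11H8O4

C11H8O4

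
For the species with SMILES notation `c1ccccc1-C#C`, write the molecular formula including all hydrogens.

Heavy atoms from the SMILES: 8 C.
Implicit hydrogens by atom environment:
  5 × C (aromatic): 1 H each → 5
  1 × C: 1 H
  1 × C (aromatic): no H
  1 × C: no H
  Total hydrogens = 6.
Molecular formula: C8H6

C8H6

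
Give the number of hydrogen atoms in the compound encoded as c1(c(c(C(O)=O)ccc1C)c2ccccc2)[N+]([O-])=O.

11

Hydrogens are implicit in SMILES; fill each atom to its normal valence:
  7 × C (aromatic): 1 H each → 7
  5 × C (aromatic): no H
  2 × O: no H
  1 × C: 3 H
  1 × C: no H
  1 × N (charge +1): no H
  1 × O: 1 H
  1 × O (charge -1): no H
  Total hydrogens = 11.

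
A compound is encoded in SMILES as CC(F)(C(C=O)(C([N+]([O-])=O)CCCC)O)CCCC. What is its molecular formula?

Heavy atoms from the SMILES: 13 C, 1 F, 1 N, 4 O.
Implicit hydrogens by atom environment:
  6 × C: 2 H each → 12
  3 × C: 3 H each → 9
  2 × C: 1 H each → 2
  2 × C: no H
  2 × O: no H
  1 × F: no H
  1 × N (charge +1): no H
  1 × O: 1 H
  1 × O (charge -1): no H
  Total hydrogens = 24.
Molecular formula: C13H24FNO4

C13H24FNO4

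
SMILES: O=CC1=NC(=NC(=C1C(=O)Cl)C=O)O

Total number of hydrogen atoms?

Hydrogens are implicit in SMILES; fill each atom to its normal valence:
  4 × C (aromatic): no H
  3 × O: no H
  2 × C: 1 H each → 2
  2 × N (aromatic): no H
  1 × C: no H
  1 × Cl: no H
  1 × O: 1 H
  Total hydrogens = 3.

3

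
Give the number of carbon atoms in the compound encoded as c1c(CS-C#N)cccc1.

8

The symbol for carbon appears 8 times in the SMILES. Lowercase c denotes aromatic carbon and counts toward C.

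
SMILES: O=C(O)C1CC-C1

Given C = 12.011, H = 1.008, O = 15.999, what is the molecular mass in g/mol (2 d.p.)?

Molecular formula: C5H8O2.
M = 5×12.011 + 8×1.008 + 2×15.999 = 100.12 g/mol.

100.12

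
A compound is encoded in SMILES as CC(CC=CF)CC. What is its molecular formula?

C7H13F

Heavy atoms from the SMILES: 7 C, 1 F.
Implicit hydrogens by atom environment:
  3 × C: 1 H each → 3
  2 × C: 3 H each → 6
  2 × C: 2 H each → 4
  1 × F: no H
  Total hydrogens = 13.
Molecular formula: C7H13F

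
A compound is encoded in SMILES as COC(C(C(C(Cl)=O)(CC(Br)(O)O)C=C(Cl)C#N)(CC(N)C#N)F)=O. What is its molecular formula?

Heavy atoms from the SMILES: 1 Br, 13 C, 2 Cl, 1 F, 3 N, 5 O.
Implicit hydrogens by atom environment:
  8 × C: no H
  3 × O: no H
  2 × C: 2 H each → 4
  2 × C: 1 H each → 2
  2 × Cl: no H
  2 × N: no H
  2 × O: 1 H each → 2
  1 × Br: no H
  1 × C: 3 H
  1 × F: no H
  1 × N: 2 H
  Total hydrogens = 13.
Molecular formula: C13H13BrCl2FN3O5

C13H13BrCl2FN3O5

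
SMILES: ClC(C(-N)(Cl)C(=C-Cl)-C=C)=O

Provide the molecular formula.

Heavy atoms from the SMILES: 6 C, 3 Cl, 1 N, 1 O.
Implicit hydrogens by atom environment:
  3 × C: no H
  3 × Cl: no H
  2 × C: 1 H each → 2
  1 × C: 2 H
  1 × N: 2 H
  1 × O: no H
  Total hydrogens = 6.
Molecular formula: C6H6Cl3NO

C6H6Cl3NO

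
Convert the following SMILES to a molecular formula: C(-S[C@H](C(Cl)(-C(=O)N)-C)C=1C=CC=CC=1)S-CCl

Heavy atoms from the SMILES: 12 C, 2 Cl, 1 N, 1 O, 2 S.
Implicit hydrogens by atom environment:
  5 × C (aromatic): 1 H each → 5
  2 × C: 2 H each → 4
  2 × C: no H
  2 × Cl: no H
  2 × S: no H
  1 × C: 3 H
  1 × C: 1 H
  1 × C (aromatic): no H
  1 × N: 2 H
  1 × O: no H
  Total hydrogens = 15.
Molecular formula: C12H15Cl2NOS2

C12H15Cl2NOS2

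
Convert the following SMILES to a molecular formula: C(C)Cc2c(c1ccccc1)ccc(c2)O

Heavy atoms from the SMILES: 15 C, 1 O.
Implicit hydrogens by atom environment:
  8 × C (aromatic): 1 H each → 8
  4 × C (aromatic): no H
  2 × C: 2 H each → 4
  1 × C: 3 H
  1 × O: 1 H
  Total hydrogens = 16.
Molecular formula: C15H16O

C15H16O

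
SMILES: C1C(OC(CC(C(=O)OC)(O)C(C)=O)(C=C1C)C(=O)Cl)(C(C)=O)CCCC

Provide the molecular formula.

Heavy atoms from the SMILES: 19 C, 1 Cl, 7 O.
Implicit hydrogens by atom environment:
  8 × C: no H
  6 × O: no H
  5 × C: 3 H each → 15
  5 × C: 2 H each → 10
  1 × C: 1 H
  1 × Cl: no H
  1 × O: 1 H
  Total hydrogens = 27.
Molecular formula: C19H27ClO7

C19H27ClO7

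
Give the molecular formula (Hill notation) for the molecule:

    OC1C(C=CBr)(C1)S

C5H7BrOS

Heavy atoms from the SMILES: 1 Br, 5 C, 1 O, 1 S.
Implicit hydrogens by atom environment:
  3 × C: 1 H each → 3
  1 × Br: no H
  1 × C: 2 H
  1 × C: no H
  1 × O: 1 H
  1 × S: 1 H
  Total hydrogens = 7.
Molecular formula: C5H7BrOS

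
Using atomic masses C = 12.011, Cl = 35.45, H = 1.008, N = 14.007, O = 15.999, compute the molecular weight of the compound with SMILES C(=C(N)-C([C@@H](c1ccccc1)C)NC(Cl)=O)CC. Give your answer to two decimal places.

Molecular formula: C14H19ClN2O.
M = 14×12.011 + 1×35.45 + 19×1.008 + 2×14.007 + 1×15.999 = 266.77 g/mol.

266.77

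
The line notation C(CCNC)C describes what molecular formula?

Heavy atoms from the SMILES: 5 C, 1 N.
Implicit hydrogens by atom environment:
  3 × C: 2 H each → 6
  2 × C: 3 H each → 6
  1 × N: 1 H
  Total hydrogens = 13.
Molecular formula: C5H13N

C5H13N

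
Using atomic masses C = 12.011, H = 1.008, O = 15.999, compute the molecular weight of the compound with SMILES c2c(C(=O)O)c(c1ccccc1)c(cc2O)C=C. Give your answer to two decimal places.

240.26

Molecular formula: C15H12O3.
M = 15×12.011 + 12×1.008 + 3×15.999 = 240.26 g/mol.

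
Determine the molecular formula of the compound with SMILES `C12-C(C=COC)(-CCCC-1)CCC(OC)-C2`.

Heavy atoms from the SMILES: 14 C, 2 O.
Implicit hydrogens by atom environment:
  7 × C: 2 H each → 14
  4 × C: 1 H each → 4
  2 × C: 3 H each → 6
  2 × O: no H
  1 × C: no H
  Total hydrogens = 24.
Molecular formula: C14H24O2

C14H24O2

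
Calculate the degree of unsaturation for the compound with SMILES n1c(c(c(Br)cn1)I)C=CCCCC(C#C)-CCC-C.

Molecular formula from the SMILES: C16H20BrIN2.
DoU = (2C + 2 + N − H − X)/2 = (2·16 + 2 + 2 − 20 − 2)/2 = 14/2 = 7.
(Structurally: 1 ring(s) + 6 π bond(s) = 7.)

7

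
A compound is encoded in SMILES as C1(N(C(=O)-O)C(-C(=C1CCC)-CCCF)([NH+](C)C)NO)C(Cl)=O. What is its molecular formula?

Heavy atoms from the SMILES: 14 C, 1 Cl, 1 F, 3 N, 4 O.
Implicit hydrogens by atom environment:
  5 × C: 2 H each → 10
  5 × C: no H
  3 × C: 3 H each → 9
  2 × O: 1 H each → 2
  2 × O: no H
  1 × C: 1 H
  1 × Cl: no H
  1 × F: no H
  1 × N (charge +1): 1 H
  1 × N: 1 H
  1 × N: no H
  Total hydrogens = 24.
Net charge +1.
Molecular formula: C14H24ClFN3O4+

C14H24ClFN3O4+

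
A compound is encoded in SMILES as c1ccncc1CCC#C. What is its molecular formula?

C9H9N

Heavy atoms from the SMILES: 9 C, 1 N.
Implicit hydrogens by atom environment:
  4 × C (aromatic): 1 H each → 4
  2 × C: 2 H each → 4
  1 × C: 1 H
  1 × C (aromatic): no H
  1 × C: no H
  1 × N (aromatic): no H
  Total hydrogens = 9.
Molecular formula: C9H9N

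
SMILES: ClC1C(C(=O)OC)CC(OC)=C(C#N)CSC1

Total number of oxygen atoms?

The symbol for oxygen appears 3 times in the SMILES.

3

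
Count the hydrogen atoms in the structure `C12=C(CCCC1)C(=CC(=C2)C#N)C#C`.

11

Hydrogens are implicit in SMILES; fill each atom to its normal valence:
  4 × C: 2 H each → 8
  4 × C (aromatic): no H
  2 × C (aromatic): 1 H each → 2
  2 × C: no H
  1 × C: 1 H
  1 × N: no H
  Total hydrogens = 11.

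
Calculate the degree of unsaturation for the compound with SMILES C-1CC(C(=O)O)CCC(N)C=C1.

3

Molecular formula from the SMILES: C9H15NO2.
DoU = (2C + 2 + N − H − X)/2 = (2·9 + 2 + 1 − 15 − 0)/2 = 6/2 = 3.
(Structurally: 1 ring(s) + 2 π bond(s) = 3.)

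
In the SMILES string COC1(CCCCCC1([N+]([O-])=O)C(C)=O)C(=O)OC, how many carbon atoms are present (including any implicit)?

12

The symbol for carbon appears 12 times in the SMILES.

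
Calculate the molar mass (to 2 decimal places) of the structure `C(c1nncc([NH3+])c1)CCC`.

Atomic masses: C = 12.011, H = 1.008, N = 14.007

Molecular formula: C8H14N3+.
M = 8×12.011 + 14×1.008 + 3×14.007 = 152.22 g/mol.

152.22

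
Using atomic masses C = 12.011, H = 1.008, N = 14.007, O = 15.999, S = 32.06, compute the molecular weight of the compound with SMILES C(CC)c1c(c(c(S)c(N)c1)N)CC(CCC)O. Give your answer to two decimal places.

Molecular formula: C14H24N2OS.
M = 14×12.011 + 24×1.008 + 2×14.007 + 1×15.999 + 1×32.06 = 268.42 g/mol.

268.42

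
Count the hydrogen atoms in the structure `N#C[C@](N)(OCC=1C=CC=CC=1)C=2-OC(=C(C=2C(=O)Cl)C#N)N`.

11

Hydrogens are implicit in SMILES; fill each atom to its normal valence:
  5 × C (aromatic): 1 H each → 5
  5 × C (aromatic): no H
  4 × C: no H
  2 × N: 2 H each → 4
  2 × N: no H
  2 × O: no H
  1 × C: 2 H
  1 × Cl: no H
  1 × O (aromatic): no H
  Total hydrogens = 11.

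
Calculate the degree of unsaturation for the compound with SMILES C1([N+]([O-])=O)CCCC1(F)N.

2

Molecular formula from the SMILES: C5H9FN2O2.
DoU = (2C + 2 + N − H − X)/2 = (2·5 + 2 + 2 − 9 − 1)/2 = 4/2 = 2.
(Structurally: 1 ring(s) + 1 π bond(s) = 2.)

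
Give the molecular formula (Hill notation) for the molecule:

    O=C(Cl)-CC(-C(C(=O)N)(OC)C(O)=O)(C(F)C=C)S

Heavy atoms from the SMILES: 10 C, 1 Cl, 1 F, 1 N, 5 O, 1 S.
Implicit hydrogens by atom environment:
  5 × C: no H
  4 × O: no H
  2 × C: 2 H each → 4
  2 × C: 1 H each → 2
  1 × C: 3 H
  1 × Cl: no H
  1 × F: no H
  1 × N: 2 H
  1 × O: 1 H
  1 × S: 1 H
  Total hydrogens = 13.
Molecular formula: C10H13ClFNO5S

C10H13ClFNO5S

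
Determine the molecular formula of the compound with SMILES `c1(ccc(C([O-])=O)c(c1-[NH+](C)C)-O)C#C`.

Heavy atoms from the SMILES: 11 C, 1 N, 3 O.
Implicit hydrogens by atom environment:
  4 × C (aromatic): no H
  2 × C: 3 H each → 6
  2 × C (aromatic): 1 H each → 2
  2 × C: no H
  1 × C: 1 H
  1 × N (charge +1): 1 H
  1 × O: 1 H
  1 × O: no H
  1 × O (charge -1): no H
  Total hydrogens = 11.
Molecular formula: C11H11NO3

C11H11NO3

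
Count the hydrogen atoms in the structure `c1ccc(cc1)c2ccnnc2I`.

7

Hydrogens are implicit in SMILES; fill each atom to its normal valence:
  7 × C (aromatic): 1 H each → 7
  3 × C (aromatic): no H
  2 × N (aromatic): no H
  1 × I: no H
  Total hydrogens = 7.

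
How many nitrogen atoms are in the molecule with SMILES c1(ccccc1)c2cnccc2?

The symbol for nitrogen appears 1 time in the SMILES.

1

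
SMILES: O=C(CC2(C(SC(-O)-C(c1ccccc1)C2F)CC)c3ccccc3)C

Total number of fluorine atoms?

The symbol for fluorine appears 1 time in the SMILES.

1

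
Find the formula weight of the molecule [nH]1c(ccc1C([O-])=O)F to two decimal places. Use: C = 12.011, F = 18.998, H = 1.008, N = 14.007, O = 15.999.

Molecular formula: C5H3FNO2-.
M = 5×12.011 + 1×18.998 + 3×1.008 + 1×14.007 + 2×15.999 = 128.08 g/mol.

128.08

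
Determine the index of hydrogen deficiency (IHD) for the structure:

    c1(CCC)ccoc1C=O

Molecular formula from the SMILES: C8H10O2.
DoU = (2C + 2 + N − H − X)/2 = (2·8 + 2 + 0 − 10 − 0)/2 = 8/2 = 4.
(Structurally: 1 ring(s) + 3 π bond(s) = 4.)

4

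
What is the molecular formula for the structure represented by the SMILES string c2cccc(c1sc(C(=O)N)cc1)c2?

Heavy atoms from the SMILES: 11 C, 1 N, 1 O, 1 S.
Implicit hydrogens by atom environment:
  7 × C (aromatic): 1 H each → 7
  3 × C (aromatic): no H
  1 × C: no H
  1 × N: 2 H
  1 × O: no H
  1 × S (aromatic): no H
  Total hydrogens = 9.
Molecular formula: C11H9NOS

C11H9NOS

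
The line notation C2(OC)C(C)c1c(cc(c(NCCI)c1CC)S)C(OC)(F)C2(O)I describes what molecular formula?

Heavy atoms from the SMILES: 17 C, 1 F, 2 I, 1 N, 3 O, 1 S.
Implicit hydrogens by atom environment:
  5 × C (aromatic): no H
  4 × C: 3 H each → 12
  3 × C: 2 H each → 6
  2 × C: 1 H each → 2
  2 × C: no H
  2 × I: no H
  2 × O: no H
  1 × C (aromatic): 1 H
  1 × F: no H
  1 × N: 1 H
  1 × O: 1 H
  1 × S: 1 H
  Total hydrogens = 24.
Molecular formula: C17H24FI2NO3S

C17H24FI2NO3S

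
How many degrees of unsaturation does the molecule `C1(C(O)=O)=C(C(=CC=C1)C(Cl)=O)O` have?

6

Molecular formula from the SMILES: C8H5ClO4.
DoU = (2C + 2 + N − H − X)/2 = (2·8 + 2 + 0 − 5 − 1)/2 = 12/2 = 6.
(Structurally: 1 ring(s) + 5 π bond(s) = 6.)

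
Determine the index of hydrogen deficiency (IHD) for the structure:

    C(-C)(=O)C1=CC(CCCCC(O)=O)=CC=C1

6

Molecular formula from the SMILES: C13H16O3.
DoU = (2C + 2 + N − H − X)/2 = (2·13 + 2 + 0 − 16 − 0)/2 = 12/2 = 6.
(Structurally: 1 ring(s) + 5 π bond(s) = 6.)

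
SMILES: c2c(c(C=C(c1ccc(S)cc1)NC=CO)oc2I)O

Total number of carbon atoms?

14

The symbol for carbon appears 14 times in the SMILES. Lowercase c denotes aromatic carbon and counts toward C.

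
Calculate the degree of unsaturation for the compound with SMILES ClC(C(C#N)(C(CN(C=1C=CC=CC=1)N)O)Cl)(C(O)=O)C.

7

Molecular formula from the SMILES: C13H15Cl2N3O3.
DoU = (2C + 2 + N − H − X)/2 = (2·13 + 2 + 3 − 15 − 2)/2 = 14/2 = 7.
(Structurally: 1 ring(s) + 6 π bond(s) = 7.)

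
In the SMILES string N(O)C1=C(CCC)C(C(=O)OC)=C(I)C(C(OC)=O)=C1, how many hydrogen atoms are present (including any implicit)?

Hydrogens are implicit in SMILES; fill each atom to its normal valence:
  5 × C (aromatic): no H
  4 × O: no H
  3 × C: 3 H each → 9
  2 × C: 2 H each → 4
  2 × C: no H
  1 × C (aromatic): 1 H
  1 × I: no H
  1 × N: 1 H
  1 × O: 1 H
  Total hydrogens = 16.

16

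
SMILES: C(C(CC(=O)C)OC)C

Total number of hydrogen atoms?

Hydrogens are implicit in SMILES; fill each atom to its normal valence:
  3 × C: 3 H each → 9
  2 × C: 2 H each → 4
  2 × O: no H
  1 × C: 1 H
  1 × C: no H
  Total hydrogens = 14.

14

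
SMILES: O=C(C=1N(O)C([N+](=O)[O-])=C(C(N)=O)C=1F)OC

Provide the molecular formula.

C7H6FN3O6

Heavy atoms from the SMILES: 7 C, 1 F, 3 N, 6 O.
Implicit hydrogens by atom environment:
  4 × C (aromatic): no H
  4 × O: no H
  2 × C: no H
  1 × C: 3 H
  1 × F: no H
  1 × N: 2 H
  1 × N (aromatic): no H
  1 × N (charge +1): no H
  1 × O: 1 H
  1 × O (charge -1): no H
  Total hydrogens = 6.
Molecular formula: C7H6FN3O6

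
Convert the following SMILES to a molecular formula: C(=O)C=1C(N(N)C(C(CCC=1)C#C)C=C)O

C12H16N2O2

Heavy atoms from the SMILES: 12 C, 2 N, 2 O.
Implicit hydrogens by atom environment:
  7 × C: 1 H each → 7
  3 × C: 2 H each → 6
  2 × C: no H
  1 × N: 2 H
  1 × N: no H
  1 × O: 1 H
  1 × O: no H
  Total hydrogens = 16.
Molecular formula: C12H16N2O2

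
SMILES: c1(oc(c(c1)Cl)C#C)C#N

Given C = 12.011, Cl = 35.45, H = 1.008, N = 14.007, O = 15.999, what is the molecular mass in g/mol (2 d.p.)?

Molecular formula: C7H2ClNO.
M = 7×12.011 + 1×35.45 + 2×1.008 + 1×14.007 + 1×15.999 = 151.55 g/mol.

151.55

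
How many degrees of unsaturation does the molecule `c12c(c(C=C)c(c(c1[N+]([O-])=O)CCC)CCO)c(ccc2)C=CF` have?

Molecular formula from the SMILES: C19H20FNO3.
DoU = (2C + 2 + N − H − X)/2 = (2·19 + 2 + 1 − 20 − 1)/2 = 20/2 = 10.
(Structurally: 2 ring(s) + 8 π bond(s) = 10.)

10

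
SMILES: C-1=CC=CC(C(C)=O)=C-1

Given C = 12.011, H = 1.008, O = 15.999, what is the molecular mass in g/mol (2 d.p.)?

120.15

Molecular formula: C8H8O.
M = 8×12.011 + 8×1.008 + 1×15.999 = 120.15 g/mol.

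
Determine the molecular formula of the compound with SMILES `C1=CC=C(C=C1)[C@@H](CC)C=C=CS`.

C12H14S

Heavy atoms from the SMILES: 12 C, 1 S.
Implicit hydrogens by atom environment:
  5 × C (aromatic): 1 H each → 5
  3 × C: 1 H each → 3
  1 × C: 3 H
  1 × C: 2 H
  1 × C: no H
  1 × C (aromatic): no H
  1 × S: 1 H
  Total hydrogens = 14.
Molecular formula: C12H14S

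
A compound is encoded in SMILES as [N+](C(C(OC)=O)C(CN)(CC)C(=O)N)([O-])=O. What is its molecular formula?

C8H15N3O5

Heavy atoms from the SMILES: 8 C, 3 N, 5 O.
Implicit hydrogens by atom environment:
  4 × O: no H
  3 × C: no H
  2 × C: 3 H each → 6
  2 × C: 2 H each → 4
  2 × N: 2 H each → 4
  1 × C: 1 H
  1 × N (charge +1): no H
  1 × O (charge -1): no H
  Total hydrogens = 15.
Molecular formula: C8H15N3O5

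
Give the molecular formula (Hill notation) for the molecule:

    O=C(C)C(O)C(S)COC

C6H12O3S

Heavy atoms from the SMILES: 6 C, 3 O, 1 S.
Implicit hydrogens by atom environment:
  2 × C: 3 H each → 6
  2 × C: 1 H each → 2
  2 × O: no H
  1 × C: 2 H
  1 × C: no H
  1 × O: 1 H
  1 × S: 1 H
  Total hydrogens = 12.
Molecular formula: C6H12O3S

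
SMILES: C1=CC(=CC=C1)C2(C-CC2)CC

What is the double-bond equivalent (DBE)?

Molecular formula from the SMILES: C12H16.
DoU = (2C + 2 + N − H − X)/2 = (2·12 + 2 + 0 − 16 − 0)/2 = 10/2 = 5.
(Structurally: 2 ring(s) + 3 π bond(s) = 5.)

5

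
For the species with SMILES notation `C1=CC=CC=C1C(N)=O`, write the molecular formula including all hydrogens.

C7H7NO

Heavy atoms from the SMILES: 7 C, 1 N, 1 O.
Implicit hydrogens by atom environment:
  5 × C (aromatic): 1 H each → 5
  1 × C (aromatic): no H
  1 × C: no H
  1 × N: 2 H
  1 × O: no H
  Total hydrogens = 7.
Molecular formula: C7H7NO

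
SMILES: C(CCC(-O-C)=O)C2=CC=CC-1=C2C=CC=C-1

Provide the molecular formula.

C15H16O2

Heavy atoms from the SMILES: 15 C, 2 O.
Implicit hydrogens by atom environment:
  7 × C (aromatic): 1 H each → 7
  3 × C: 2 H each → 6
  3 × C (aromatic): no H
  2 × O: no H
  1 × C: 3 H
  1 × C: no H
  Total hydrogens = 16.
Molecular formula: C15H16O2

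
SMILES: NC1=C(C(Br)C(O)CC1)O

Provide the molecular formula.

C6H10BrNO2

Heavy atoms from the SMILES: 1 Br, 6 C, 1 N, 2 O.
Implicit hydrogens by atom environment:
  2 × C: 2 H each → 4
  2 × C: 1 H each → 2
  2 × C: no H
  2 × O: 1 H each → 2
  1 × Br: no H
  1 × N: 2 H
  Total hydrogens = 10.
Molecular formula: C6H10BrNO2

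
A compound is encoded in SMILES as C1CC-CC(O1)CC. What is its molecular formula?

Heavy atoms from the SMILES: 7 C, 1 O.
Implicit hydrogens by atom environment:
  5 × C: 2 H each → 10
  1 × C: 3 H
  1 × C: 1 H
  1 × O: no H
  Total hydrogens = 14.
Molecular formula: C7H14O

C7H14O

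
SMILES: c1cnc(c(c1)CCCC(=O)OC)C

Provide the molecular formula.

C11H15NO2

Heavy atoms from the SMILES: 11 C, 1 N, 2 O.
Implicit hydrogens by atom environment:
  3 × C: 2 H each → 6
  3 × C (aromatic): 1 H each → 3
  2 × C: 3 H each → 6
  2 × C (aromatic): no H
  2 × O: no H
  1 × C: no H
  1 × N (aromatic): no H
  Total hydrogens = 15.
Molecular formula: C11H15NO2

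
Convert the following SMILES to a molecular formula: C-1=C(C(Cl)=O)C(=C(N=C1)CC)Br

C8H7BrClNO

Heavy atoms from the SMILES: 1 Br, 8 C, 1 Cl, 1 N, 1 O.
Implicit hydrogens by atom environment:
  3 × C (aromatic): no H
  2 × C (aromatic): 1 H each → 2
  1 × Br: no H
  1 × C: 3 H
  1 × C: 2 H
  1 × C: no H
  1 × Cl: no H
  1 × N (aromatic): no H
  1 × O: no H
  Total hydrogens = 7.
Molecular formula: C8H7BrClNO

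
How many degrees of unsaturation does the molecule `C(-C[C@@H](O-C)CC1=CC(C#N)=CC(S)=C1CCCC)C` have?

Molecular formula from the SMILES: C17H25NOS.
DoU = (2C + 2 + N − H − X)/2 = (2·17 + 2 + 1 − 25 − 0)/2 = 12/2 = 6.
(Structurally: 1 ring(s) + 5 π bond(s) = 6.)

6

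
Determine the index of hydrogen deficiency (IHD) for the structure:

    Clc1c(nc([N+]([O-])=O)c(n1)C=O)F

Molecular formula from the SMILES: C5HClFN3O3.
DoU = (2C + 2 + N − H − X)/2 = (2·5 + 2 + 3 − 1 − 2)/2 = 12/2 = 6.
(Structurally: 1 ring(s) + 5 π bond(s) = 6.)

6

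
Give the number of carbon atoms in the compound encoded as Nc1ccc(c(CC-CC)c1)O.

10

The symbol for carbon appears 10 times in the SMILES. Lowercase c denotes aromatic carbon and counts toward C.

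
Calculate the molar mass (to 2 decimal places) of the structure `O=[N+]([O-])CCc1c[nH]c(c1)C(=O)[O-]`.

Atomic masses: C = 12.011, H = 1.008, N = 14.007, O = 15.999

Molecular formula: C7H7N2O4-.
M = 7×12.011 + 7×1.008 + 2×14.007 + 4×15.999 = 183.14 g/mol.

183.14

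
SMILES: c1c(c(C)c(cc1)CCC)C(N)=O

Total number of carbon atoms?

11

The symbol for carbon appears 11 times in the SMILES. Lowercase c denotes aromatic carbon and counts toward C.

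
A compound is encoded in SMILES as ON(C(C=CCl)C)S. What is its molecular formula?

C4H8ClNOS

Heavy atoms from the SMILES: 4 C, 1 Cl, 1 N, 1 O, 1 S.
Implicit hydrogens by atom environment:
  3 × C: 1 H each → 3
  1 × C: 3 H
  1 × Cl: no H
  1 × N: no H
  1 × O: 1 H
  1 × S: 1 H
  Total hydrogens = 8.
Molecular formula: C4H8ClNOS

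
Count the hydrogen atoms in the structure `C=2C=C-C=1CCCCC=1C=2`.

Hydrogens are implicit in SMILES; fill each atom to its normal valence:
  4 × C: 2 H each → 8
  4 × C (aromatic): 1 H each → 4
  2 × C (aromatic): no H
  Total hydrogens = 12.

12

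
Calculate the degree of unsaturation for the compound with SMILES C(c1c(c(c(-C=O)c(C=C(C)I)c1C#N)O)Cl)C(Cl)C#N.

10

Molecular formula from the SMILES: C14H9Cl2IN2O2.
DoU = (2C + 2 + N − H − X)/2 = (2·14 + 2 + 2 − 9 − 3)/2 = 20/2 = 10.
(Structurally: 1 ring(s) + 9 π bond(s) = 10.)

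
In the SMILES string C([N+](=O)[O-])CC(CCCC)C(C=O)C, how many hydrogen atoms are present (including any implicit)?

Hydrogens are implicit in SMILES; fill each atom to its normal valence:
  5 × C: 2 H each → 10
  3 × C: 1 H each → 3
  2 × C: 3 H each → 6
  2 × O: no H
  1 × N (charge +1): no H
  1 × O (charge -1): no H
  Total hydrogens = 19.

19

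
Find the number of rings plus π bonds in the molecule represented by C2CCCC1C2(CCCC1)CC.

Molecular formula from the SMILES: C12H22.
DoU = (2C + 2 + N − H − X)/2 = (2·12 + 2 + 0 − 22 − 0)/2 = 4/2 = 2.
(Structurally: 2 ring(s) + 0 π bond(s) = 2.)

2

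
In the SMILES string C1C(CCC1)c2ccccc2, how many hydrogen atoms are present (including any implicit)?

14

Hydrogens are implicit in SMILES; fill each atom to its normal valence:
  5 × C (aromatic): 1 H each → 5
  4 × C: 2 H each → 8
  1 × C: 1 H
  1 × C (aromatic): no H
  Total hydrogens = 14.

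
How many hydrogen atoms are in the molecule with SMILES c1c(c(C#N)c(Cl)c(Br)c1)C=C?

Hydrogens are implicit in SMILES; fill each atom to its normal valence:
  4 × C (aromatic): no H
  2 × C (aromatic): 1 H each → 2
  1 × Br: no H
  1 × C: 2 H
  1 × C: 1 H
  1 × C: no H
  1 × Cl: no H
  1 × N: no H
  Total hydrogens = 5.

5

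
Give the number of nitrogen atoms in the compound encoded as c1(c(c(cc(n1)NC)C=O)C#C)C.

2

The symbol for nitrogen appears 2 times in the SMILES.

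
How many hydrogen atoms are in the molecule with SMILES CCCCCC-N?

15

Hydrogens are implicit in SMILES; fill each atom to its normal valence:
  5 × C: 2 H each → 10
  1 × C: 3 H
  1 × N: 2 H
  Total hydrogens = 15.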